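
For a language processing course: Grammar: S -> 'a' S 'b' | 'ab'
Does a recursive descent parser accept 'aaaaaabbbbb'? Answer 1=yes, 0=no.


Grammar accepts strings of the form a^n b^n (n >= 1)
Word: 'aaaaaabbbbb'
Counting: 6 a's and 5 b's
Check: 6 == 5? No
Mismatch: a-count != b-count
Rejected

0


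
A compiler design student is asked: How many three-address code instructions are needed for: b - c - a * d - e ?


Expression: b - c - a * d - e
Generating three-address code (respecting * over +/- precedence):
  Instruction 1: t1 = a * d
  Instruction 2: t2 = b - c
  Instruction 3: t3 = t2 - t1
  Instruction 4: t4 = t3 - e
Total instructions: 4

4


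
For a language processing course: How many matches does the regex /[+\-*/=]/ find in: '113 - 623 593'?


Pattern: /[+\-*/=]/ (operators)
Input: '113 - 623 593'
Scanning for matches:
  Match 1: '-'
Total matches: 1

1


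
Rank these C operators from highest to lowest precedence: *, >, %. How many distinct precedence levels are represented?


Looking up precedence for each operator:
  * -> precedence 6
  > -> precedence 4
  % -> precedence 6
Sorted highest to lowest: *, %, >
Distinct precedence values: [6, 4]
Number of distinct levels: 2

2


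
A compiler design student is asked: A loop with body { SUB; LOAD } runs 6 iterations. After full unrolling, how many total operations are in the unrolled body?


Loop body operations: SUB, LOAD (2 ops per iteration)
Unrolling 6 iterations:
  Iteration 1: SUB, LOAD (2 ops)
  Iteration 2: SUB, LOAD (2 ops)
  Iteration 3: SUB, LOAD (2 ops)
  Iteration 4: SUB, LOAD (2 ops)
  Iteration 5: SUB, LOAD (2 ops)
  Iteration 6: SUB, LOAD (2 ops)
Total: 6 iterations * 2 ops/iter = 12 operations

12


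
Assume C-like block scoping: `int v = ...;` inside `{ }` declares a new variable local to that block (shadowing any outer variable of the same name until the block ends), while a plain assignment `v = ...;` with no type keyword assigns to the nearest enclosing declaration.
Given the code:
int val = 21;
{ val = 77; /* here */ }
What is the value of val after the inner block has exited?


Analyzing scoping rules:
Outer scope: declares val = 21
Inner block: 'val = 77;' has no type keyword, so it is an assignment to the outer val (no shadowing)
The assignment changed the outer variable itself, so the new value persists after the block -> 77
Result: 77

77


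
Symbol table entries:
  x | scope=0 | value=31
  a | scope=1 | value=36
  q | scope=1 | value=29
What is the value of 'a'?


Searching symbol table for 'a':
  x | scope=0 | value=31
  a | scope=1 | value=36 <- MATCH
  q | scope=1 | value=29
Found 'a' at scope 1 with value 36

36


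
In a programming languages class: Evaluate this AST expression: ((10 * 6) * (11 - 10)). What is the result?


Expression: ((10 * 6) * (11 - 10))
Evaluating step by step:
  10 * 6 = 60
  11 - 10 = 1
  60 * 1 = 60
Result: 60

60


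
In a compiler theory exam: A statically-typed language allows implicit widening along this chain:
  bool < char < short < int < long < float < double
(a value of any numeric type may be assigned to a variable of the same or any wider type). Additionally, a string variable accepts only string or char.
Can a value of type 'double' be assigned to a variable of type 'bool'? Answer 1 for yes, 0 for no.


Target variable type: bool
Source value type: double
Numeric ranks: double=6, bool=0
Widening allowed iff rank(source) <= rank(target): 6 <= 0? No
Result: 0

0


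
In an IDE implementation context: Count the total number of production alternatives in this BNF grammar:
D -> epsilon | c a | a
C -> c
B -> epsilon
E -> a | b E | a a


Counting alternatives per rule:
  D: 3 alternative(s)
  C: 1 alternative(s)
  B: 1 alternative(s)
  E: 3 alternative(s)
Sum: 3 + 1 + 1 + 3 = 8

8


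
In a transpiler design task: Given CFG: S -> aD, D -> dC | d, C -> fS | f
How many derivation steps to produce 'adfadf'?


Grammar: S -> aD, D -> dC | d, C -> fS | f
Deriving 'adfadf':
Step 1: S -> aD => aD
Step 2: D -> dC => adC
Step 3: C -> fS => adfS
Step 4: S -> aD => adfaD
Step 5: D -> dC => adfadC
Step 6: C -> f => adfadf
Total derivation steps: 6

6


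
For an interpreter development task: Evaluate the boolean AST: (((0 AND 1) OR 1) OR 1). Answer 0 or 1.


Step 1: Evaluate inner node
  0 AND 1 = 0
Step 2: Evaluate next node
  0 OR 1 = 1
Step 3: Evaluate root node
  1 OR 1 = 1

1


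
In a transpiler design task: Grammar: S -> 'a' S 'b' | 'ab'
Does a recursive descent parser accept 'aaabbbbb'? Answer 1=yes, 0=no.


Grammar accepts strings of the form a^n b^n (n >= 1)
Word: 'aaabbbbb'
Counting: 3 a's and 5 b's
Check: 3 == 5? No
Mismatch: a-count != b-count
Rejected

0


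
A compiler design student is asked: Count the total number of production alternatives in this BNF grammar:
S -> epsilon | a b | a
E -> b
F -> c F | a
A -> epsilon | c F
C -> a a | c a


Counting alternatives per rule:
  S: 3 alternative(s)
  E: 1 alternative(s)
  F: 2 alternative(s)
  A: 2 alternative(s)
  C: 2 alternative(s)
Sum: 3 + 1 + 2 + 2 + 2 = 10

10


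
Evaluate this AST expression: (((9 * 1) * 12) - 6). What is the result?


Expression: (((9 * 1) * 12) - 6)
Evaluating step by step:
  9 * 1 = 9
  9 * 12 = 108
  108 - 6 = 102
Result: 102

102


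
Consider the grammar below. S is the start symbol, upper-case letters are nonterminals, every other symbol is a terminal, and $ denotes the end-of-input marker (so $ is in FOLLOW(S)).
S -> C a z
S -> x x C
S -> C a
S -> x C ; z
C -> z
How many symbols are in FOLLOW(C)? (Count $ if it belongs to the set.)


S is the start symbol and does not occur in any rule body, so FOLLOW(S) = {$}.
Examining every occurrence of C in a rule body:
  S -> C a z : C is followed by terminal 'a' -> add 'a'
  S -> x x C : C is at the right end -> add FOLLOW(S) = {$}
  S -> C a : C is followed by terminal 'a' -> add 'a' (already in the set)
  S -> x C ; z : C is followed by terminal ';' -> add ';'
  C -> z : C does not occur in the body -> contributes nothing
FOLLOW(C) = {;, a, $}
Count: 3

3


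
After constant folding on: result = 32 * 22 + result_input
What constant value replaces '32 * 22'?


Identifying constant sub-expression:
  Original: result = 32 * 22 + result_input
  32 and 22 are both compile-time constants
  Evaluating: 32 * 22 = 704
  After folding: result = 704 + result_input

704


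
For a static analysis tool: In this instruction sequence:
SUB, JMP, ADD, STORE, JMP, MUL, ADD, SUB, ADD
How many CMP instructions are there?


Scanning instruction sequence for CMP:
  Position 1: SUB
  Position 2: JMP
  Position 3: ADD
  Position 4: STORE
  Position 5: JMP
  Position 6: MUL
  Position 7: ADD
  Position 8: SUB
  Position 9: ADD
Matches at positions: []
Total CMP count: 0

0


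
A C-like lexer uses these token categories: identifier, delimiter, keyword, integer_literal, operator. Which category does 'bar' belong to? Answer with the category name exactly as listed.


Token: 'bar'
Checking categories:
  identifier: YES
  integer_literal: no
  operator: no
  keyword: no
  delimiter: no
Category: identifier

identifier


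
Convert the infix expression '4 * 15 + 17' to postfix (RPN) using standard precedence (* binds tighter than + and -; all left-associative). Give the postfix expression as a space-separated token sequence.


Applying the shunting-yard algorithm:
  Operand 4 -> output
  Push '*' onto operator stack -> op-stack: [*]
  Operand 15 -> output
  See '+' (prec 1); top '*' (prec 2) >= it -> pop '*' to output
  Push '+' onto operator stack -> op-stack: [+]
  Operand 17 -> output
  End of input: pop '+' to output
Postfix result: 4 15 * 17 +

4 15 * 17 +


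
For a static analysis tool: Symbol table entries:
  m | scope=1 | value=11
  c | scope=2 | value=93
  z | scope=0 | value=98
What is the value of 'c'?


Searching symbol table for 'c':
  m | scope=1 | value=11
  c | scope=2 | value=93 <- MATCH
  z | scope=0 | value=98
Found 'c' at scope 2 with value 93

93


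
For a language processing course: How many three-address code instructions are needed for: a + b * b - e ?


Expression: a + b * b - e
Generating three-address code (respecting * over +/- precedence):
  Instruction 1: t1 = b * b
  Instruction 2: t2 = a + t1
  Instruction 3: t3 = t2 - e
Total instructions: 3

3


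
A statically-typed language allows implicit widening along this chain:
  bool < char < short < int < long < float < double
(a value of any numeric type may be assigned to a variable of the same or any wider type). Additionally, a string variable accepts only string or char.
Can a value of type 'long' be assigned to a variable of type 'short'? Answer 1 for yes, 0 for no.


Target variable type: short
Source value type: long
Numeric ranks: long=4, short=2
Widening allowed iff rank(source) <= rank(target): 4 <= 2? No
Result: 0

0


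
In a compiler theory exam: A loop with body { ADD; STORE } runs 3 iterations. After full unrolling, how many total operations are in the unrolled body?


Loop body operations: ADD, STORE (2 ops per iteration)
Unrolling 3 iterations:
  Iteration 1: ADD, STORE (2 ops)
  Iteration 2: ADD, STORE (2 ops)
  Iteration 3: ADD, STORE (2 ops)
Total: 3 iterations * 2 ops/iter = 6 operations

6


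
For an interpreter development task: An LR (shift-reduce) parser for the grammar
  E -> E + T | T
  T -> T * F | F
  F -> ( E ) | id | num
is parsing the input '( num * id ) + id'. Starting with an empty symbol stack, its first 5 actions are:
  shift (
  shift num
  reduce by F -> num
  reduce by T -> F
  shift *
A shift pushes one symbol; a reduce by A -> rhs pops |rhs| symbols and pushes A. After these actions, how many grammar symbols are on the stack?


Tracking the symbol stack through each action:
  Action 1: shift '(' : push -> stack = [(] (size 1)
  Action 2: shift 'num' : push -> stack = [(, num] (size 2)
  Action 3: reduce by F -> num : pop 1, push F -> stack = [(, F] (size 2)
  Action 4: reduce by T -> F : pop 1, push T -> stack = [(, T] (size 2)
  Action 5: shift '*' : push -> stack = [(, T, *] (size 3)
Final stack size: 3

3


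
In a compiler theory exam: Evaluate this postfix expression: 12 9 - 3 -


Processing tokens left to right:
Push 12, Push 9
Pop 12 and 9, compute 12 - 9 = 3, push 3
Push 3
Pop 3 and 3, compute 3 - 3 = 0, push 0
Stack result: 0

0


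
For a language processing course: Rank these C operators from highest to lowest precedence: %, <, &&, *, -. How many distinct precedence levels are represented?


Looking up precedence for each operator:
  % -> precedence 6
  < -> precedence 4
  && -> precedence 2
  * -> precedence 6
  - -> precedence 5
Sorted highest to lowest: %, *, -, <, &&
Distinct precedence values: [6, 5, 4, 2]
Number of distinct levels: 4

4


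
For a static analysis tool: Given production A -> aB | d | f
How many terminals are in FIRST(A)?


Production: A -> aB | d | f
Examining each alternative for leading terminals:
  A -> aB : first terminal = 'a'
  A -> d : first terminal = 'd'
  A -> f : first terminal = 'f'
FIRST(A) = {a, d, f}
Count: 3

3


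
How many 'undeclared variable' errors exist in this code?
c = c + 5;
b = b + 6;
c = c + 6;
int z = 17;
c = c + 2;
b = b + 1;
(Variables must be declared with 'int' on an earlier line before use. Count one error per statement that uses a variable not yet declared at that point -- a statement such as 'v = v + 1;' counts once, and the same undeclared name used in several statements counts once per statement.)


Scanning code line by line:
  Line 1: use 'c' -> ERROR (undeclared)
  Line 2: use 'b' -> ERROR (undeclared)
  Line 3: use 'c' -> ERROR (undeclared)
  Line 4: declare 'z' -> declared = ['z']
  Line 5: use 'c' -> ERROR (undeclared)
  Line 6: use 'b' -> ERROR (undeclared)
Total undeclared variable errors: 5

5


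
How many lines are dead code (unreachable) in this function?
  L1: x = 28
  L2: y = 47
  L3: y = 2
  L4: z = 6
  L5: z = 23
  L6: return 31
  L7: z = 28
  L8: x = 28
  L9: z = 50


Analyzing control flow:
  L1: reachable (before return)
  L2: reachable (before return)
  L3: reachable (before return)
  L4: reachable (before return)
  L5: reachable (before return)
  L6: reachable (return statement)
  L7: DEAD (after return at L6)
  L8: DEAD (after return at L6)
  L9: DEAD (after return at L6)
Return at L6, total lines = 9
Dead lines: L7 through L9
Count: 3

3


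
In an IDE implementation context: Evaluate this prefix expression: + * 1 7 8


Parsing prefix expression: + * 1 7 8
Step 1: Innermost operation '* 1 7'
  1 * 7 = 7
Step 2: Outer operation '+ [7] 8'
  7 + 8 = 15

15


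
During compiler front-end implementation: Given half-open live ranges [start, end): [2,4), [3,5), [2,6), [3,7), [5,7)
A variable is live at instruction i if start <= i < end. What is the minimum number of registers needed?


Live ranges:
  Var0: [2, 4)
  Var1: [3, 5)
  Var2: [2, 6)
  Var3: [3, 7)
  Var4: [5, 7)
Sweep-line events (position, delta, active):
  pos=2 start -> active=1
  pos=2 start -> active=2
  pos=3 start -> active=3
  pos=3 start -> active=4
  pos=4 end -> active=3
  pos=5 end -> active=2
  pos=5 start -> active=3
  pos=6 end -> active=2
  pos=7 end -> active=1
  pos=7 end -> active=0
Maximum simultaneous active: 4
Minimum registers needed: 4

4


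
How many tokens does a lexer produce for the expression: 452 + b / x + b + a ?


Scanning '452 + b / x + b + a'
Token 1: '452' -> integer_literal
Token 2: '+' -> operator
Token 3: 'b' -> identifier
Token 4: '/' -> operator
Token 5: 'x' -> identifier
Token 6: '+' -> operator
Token 7: 'b' -> identifier
Token 8: '+' -> operator
Token 9: 'a' -> identifier
Total tokens: 9

9


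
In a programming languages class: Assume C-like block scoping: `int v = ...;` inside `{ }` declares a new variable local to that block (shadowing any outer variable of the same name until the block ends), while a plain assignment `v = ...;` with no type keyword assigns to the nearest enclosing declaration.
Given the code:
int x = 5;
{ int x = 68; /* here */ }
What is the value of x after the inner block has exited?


Analyzing scoping rules:
Outer scope: declares x = 5
Inner block: 'int x = 68;' declares a NEW x that shadows the outer one
When the block exits the inner x goes out of scope; the outer x was never modified -> 5
Result: 5

5


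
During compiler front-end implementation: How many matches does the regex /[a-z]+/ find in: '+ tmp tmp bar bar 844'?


Pattern: /[a-z]+/ (identifiers)
Input: '+ tmp tmp bar bar 844'
Scanning for matches:
  Match 1: 'tmp'
  Match 2: 'tmp'
  Match 3: 'bar'
  Match 4: 'bar'
Total matches: 4

4


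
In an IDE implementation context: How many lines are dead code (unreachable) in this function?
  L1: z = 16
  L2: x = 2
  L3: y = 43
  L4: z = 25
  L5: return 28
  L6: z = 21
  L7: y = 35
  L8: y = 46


Analyzing control flow:
  L1: reachable (before return)
  L2: reachable (before return)
  L3: reachable (before return)
  L4: reachable (before return)
  L5: reachable (return statement)
  L6: DEAD (after return at L5)
  L7: DEAD (after return at L5)
  L8: DEAD (after return at L5)
Return at L5, total lines = 8
Dead lines: L6 through L8
Count: 3

3


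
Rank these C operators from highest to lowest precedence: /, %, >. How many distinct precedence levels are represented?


Looking up precedence for each operator:
  / -> precedence 6
  % -> precedence 6
  > -> precedence 4
Sorted highest to lowest: /, %, >
Distinct precedence values: [6, 4]
Number of distinct levels: 2

2


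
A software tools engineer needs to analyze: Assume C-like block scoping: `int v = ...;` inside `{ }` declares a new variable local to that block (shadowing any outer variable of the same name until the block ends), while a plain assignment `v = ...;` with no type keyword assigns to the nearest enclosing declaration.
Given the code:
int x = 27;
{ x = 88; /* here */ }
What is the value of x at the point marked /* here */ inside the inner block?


Analyzing scoping rules:
Outer scope: declares x = 27
Inner block: 'x = 88;' has no type keyword, so it is an assignment to the outer x (no shadowing)
Inside the block, after the assignment -> 88
Result: 88

88


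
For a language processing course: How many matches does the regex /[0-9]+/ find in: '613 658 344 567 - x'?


Pattern: /[0-9]+/ (int literals)
Input: '613 658 344 567 - x'
Scanning for matches:
  Match 1: '613'
  Match 2: '658'
  Match 3: '344'
  Match 4: '567'
Total matches: 4

4


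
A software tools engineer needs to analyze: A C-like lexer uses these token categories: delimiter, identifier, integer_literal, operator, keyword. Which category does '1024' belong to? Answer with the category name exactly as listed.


Token: '1024'
Checking categories:
  identifier: no
  integer_literal: YES
  operator: no
  keyword: no
  delimiter: no
Category: integer_literal

integer_literal


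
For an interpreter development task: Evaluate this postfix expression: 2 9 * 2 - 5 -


Processing tokens left to right:
Push 2, Push 9
Pop 2 and 9, compute 2 * 9 = 18, push 18
Push 2
Pop 18 and 2, compute 18 - 2 = 16, push 16
Push 5
Pop 16 and 5, compute 16 - 5 = 11, push 11
Stack result: 11

11


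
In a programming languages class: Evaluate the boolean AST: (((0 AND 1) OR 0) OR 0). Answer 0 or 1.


Step 1: Evaluate inner node
  0 AND 1 = 0
Step 2: Evaluate next node
  0 OR 0 = 0
Step 3: Evaluate root node
  0 OR 0 = 0

0


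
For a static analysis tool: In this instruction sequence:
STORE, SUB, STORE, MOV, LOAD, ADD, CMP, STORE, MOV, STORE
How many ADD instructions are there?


Scanning instruction sequence for ADD:
  Position 1: STORE
  Position 2: SUB
  Position 3: STORE
  Position 4: MOV
  Position 5: LOAD
  Position 6: ADD <- MATCH
  Position 7: CMP
  Position 8: STORE
  Position 9: MOV
  Position 10: STORE
Matches at positions: [6]
Total ADD count: 1

1


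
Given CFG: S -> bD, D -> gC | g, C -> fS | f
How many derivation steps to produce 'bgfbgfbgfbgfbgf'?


Grammar: S -> bD, D -> gC | g, C -> fS | f
Deriving 'bgfbgfbgfbgfbgf':
Step 1: S -> bD => bD
Step 2: D -> gC => bgC
Step 3: C -> fS => bgfS
Step 4: S -> bD => bgfbD
Step 5: D -> gC => bgfbgC
Step 6: C -> fS => bgfbgfS
Step 7: S -> bD => bgfbgfbD
Step 8: D -> gC => bgfbgfbgC
Step 9: C -> fS => bgfbgfbgfS
Step 10: S -> bD => bgfbgfbgfbD
Step 11: D -> gC => bgfbgfbgfbgC
Step 12: C -> fS => bgfbgfbgfbgfS
Step 13: S -> bD => bgfbgfbgfbgfbD
Step 14: D -> gC => bgfbgfbgfbgfbgC
Step 15: C -> f => bgfbgfbgfbgfbgf
Total derivation steps: 15

15


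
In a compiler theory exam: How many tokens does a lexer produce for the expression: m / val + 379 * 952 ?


Scanning 'm / val + 379 * 952'
Token 1: 'm' -> identifier
Token 2: '/' -> operator
Token 3: 'val' -> identifier
Token 4: '+' -> operator
Token 5: '379' -> integer_literal
Token 6: '*' -> operator
Token 7: '952' -> integer_literal
Total tokens: 7

7


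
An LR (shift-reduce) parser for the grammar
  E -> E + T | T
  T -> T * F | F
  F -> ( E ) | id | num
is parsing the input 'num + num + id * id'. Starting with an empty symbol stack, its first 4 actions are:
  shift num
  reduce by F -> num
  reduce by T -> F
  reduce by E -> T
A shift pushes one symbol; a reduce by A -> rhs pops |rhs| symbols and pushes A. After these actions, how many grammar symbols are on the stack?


Tracking the symbol stack through each action:
  Action 1: shift 'num' : push -> stack = [num] (size 1)
  Action 2: reduce by F -> num : pop 1, push F -> stack = [F] (size 1)
  Action 3: reduce by T -> F : pop 1, push T -> stack = [T] (size 1)
  Action 4: reduce by E -> T : pop 1, push E -> stack = [E] (size 1)
Final stack size: 1

1


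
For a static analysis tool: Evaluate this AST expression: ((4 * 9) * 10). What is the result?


Expression: ((4 * 9) * 10)
Evaluating step by step:
  4 * 9 = 36
  36 * 10 = 360
Result: 360

360


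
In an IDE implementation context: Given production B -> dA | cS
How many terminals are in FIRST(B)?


Production: B -> dA | cS
Examining each alternative for leading terminals:
  B -> dA : first terminal = 'd'
  B -> cS : first terminal = 'c'
FIRST(B) = {c, d}
Count: 2

2


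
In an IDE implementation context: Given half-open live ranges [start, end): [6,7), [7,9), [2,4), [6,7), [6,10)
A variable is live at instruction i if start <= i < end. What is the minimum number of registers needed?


Live ranges:
  Var0: [6, 7)
  Var1: [7, 9)
  Var2: [2, 4)
  Var3: [6, 7)
  Var4: [6, 10)
Sweep-line events (position, delta, active):
  pos=2 start -> active=1
  pos=4 end -> active=0
  pos=6 start -> active=1
  pos=6 start -> active=2
  pos=6 start -> active=3
  pos=7 end -> active=2
  pos=7 end -> active=1
  pos=7 start -> active=2
  pos=9 end -> active=1
  pos=10 end -> active=0
Maximum simultaneous active: 3
Minimum registers needed: 3

3


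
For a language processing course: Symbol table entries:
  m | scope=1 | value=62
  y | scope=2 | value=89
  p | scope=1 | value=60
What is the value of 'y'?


Searching symbol table for 'y':
  m | scope=1 | value=62
  y | scope=2 | value=89 <- MATCH
  p | scope=1 | value=60
Found 'y' at scope 2 with value 89

89


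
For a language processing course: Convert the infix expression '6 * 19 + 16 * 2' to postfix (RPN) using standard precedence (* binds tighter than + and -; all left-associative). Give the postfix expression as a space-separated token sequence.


Applying the shunting-yard algorithm:
  Operand 6 -> output
  Push '*' onto operator stack -> op-stack: [*]
  Operand 19 -> output
  See '+' (prec 1); top '*' (prec 2) >= it -> pop '*' to output
  Push '+' onto operator stack -> op-stack: [+]
  Operand 16 -> output
  Push '*' onto operator stack -> op-stack: [+, *]
  Operand 2 -> output
  End of input: pop '*' to output
  End of input: pop '+' to output
Postfix result: 6 19 * 16 2 * +

6 19 * 16 2 * +


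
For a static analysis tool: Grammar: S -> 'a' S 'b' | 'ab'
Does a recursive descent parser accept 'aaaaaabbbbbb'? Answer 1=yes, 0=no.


Grammar accepts strings of the form a^n b^n (n >= 1)
Word: 'aaaaaabbbbbb'
Counting: 6 a's and 6 b's
Check: 6 == 6? Yes
Derivation (S -> aSb applied 5 time(s), then S -> ab): S => aSb => aaSbb => aaaSbbb => aaaaSbbbb => aaaaaSbbbbb => aaaaaabbbbbb
Accepted

1


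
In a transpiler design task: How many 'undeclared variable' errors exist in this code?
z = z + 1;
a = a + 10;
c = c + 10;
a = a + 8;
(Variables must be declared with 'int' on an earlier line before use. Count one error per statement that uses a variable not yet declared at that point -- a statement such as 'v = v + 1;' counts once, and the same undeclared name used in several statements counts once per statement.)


Scanning code line by line:
  Line 1: use 'z' -> ERROR (undeclared)
  Line 2: use 'a' -> ERROR (undeclared)
  Line 3: use 'c' -> ERROR (undeclared)
  Line 4: use 'a' -> ERROR (undeclared)
Total undeclared variable errors: 4

4


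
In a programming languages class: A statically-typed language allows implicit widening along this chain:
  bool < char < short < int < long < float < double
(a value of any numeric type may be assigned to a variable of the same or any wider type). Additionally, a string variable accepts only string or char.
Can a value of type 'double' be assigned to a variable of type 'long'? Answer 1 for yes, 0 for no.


Target variable type: long
Source value type: double
Numeric ranks: double=6, long=4
Widening allowed iff rank(source) <= rank(target): 6 <= 4? No
Result: 0

0


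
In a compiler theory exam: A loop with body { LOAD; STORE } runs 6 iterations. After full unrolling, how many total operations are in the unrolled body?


Loop body operations: LOAD, STORE (2 ops per iteration)
Unrolling 6 iterations:
  Iteration 1: LOAD, STORE (2 ops)
  Iteration 2: LOAD, STORE (2 ops)
  Iteration 3: LOAD, STORE (2 ops)
  Iteration 4: LOAD, STORE (2 ops)
  Iteration 5: LOAD, STORE (2 ops)
  Iteration 6: LOAD, STORE (2 ops)
Total: 6 iterations * 2 ops/iter = 12 operations

12


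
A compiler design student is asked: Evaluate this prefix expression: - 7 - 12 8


Parsing prefix expression: - 7 - 12 8
Step 1: Innermost operation '- 12 8'
  12 - 8 = 4
Step 2: Outer operation '- 7 [4]'
  7 - 4 = 3

3


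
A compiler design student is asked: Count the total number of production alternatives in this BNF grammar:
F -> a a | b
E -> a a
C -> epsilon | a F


Counting alternatives per rule:
  F: 2 alternative(s)
  E: 1 alternative(s)
  C: 2 alternative(s)
Sum: 2 + 1 + 2 = 5

5


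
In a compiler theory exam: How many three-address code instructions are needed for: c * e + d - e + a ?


Expression: c * e + d - e + a
Generating three-address code (respecting * over +/- precedence):
  Instruction 1: t1 = c * e
  Instruction 2: t2 = t1 + d
  Instruction 3: t3 = t2 - e
  Instruction 4: t4 = t3 + a
Total instructions: 4

4


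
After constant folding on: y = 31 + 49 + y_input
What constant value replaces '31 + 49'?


Identifying constant sub-expression:
  Original: y = 31 + 49 + y_input
  31 and 49 are both compile-time constants
  Evaluating: 31 + 49 = 80
  After folding: y = 80 + y_input

80


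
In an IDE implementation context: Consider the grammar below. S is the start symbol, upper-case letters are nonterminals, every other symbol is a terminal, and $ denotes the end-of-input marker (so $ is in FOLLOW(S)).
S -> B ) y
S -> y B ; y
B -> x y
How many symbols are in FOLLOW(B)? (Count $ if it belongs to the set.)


S is the start symbol and does not occur in any rule body, so FOLLOW(S) = {$}.
Examining every occurrence of B in a rule body:
  S -> B ) y : B is followed by terminal ')' -> add ')'
  S -> y B ; y : B is followed by terminal ';' -> add ';'
  B -> x y : B does not occur in the body -> contributes nothing
FOLLOW(B) = {), ;}
Count: 2

2


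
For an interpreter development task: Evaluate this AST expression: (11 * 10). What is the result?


Expression: (11 * 10)
Evaluating step by step:
  11 * 10 = 110
Result: 110

110


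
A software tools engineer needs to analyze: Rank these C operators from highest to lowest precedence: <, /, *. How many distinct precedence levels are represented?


Looking up precedence for each operator:
  < -> precedence 4
  / -> precedence 6
  * -> precedence 6
Sorted highest to lowest: /, *, <
Distinct precedence values: [6, 4]
Number of distinct levels: 2

2


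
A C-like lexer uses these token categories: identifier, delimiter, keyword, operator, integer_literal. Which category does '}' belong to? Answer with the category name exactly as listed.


Token: '}'
Checking categories:
  identifier: no
  integer_literal: no
  operator: no
  keyword: no
  delimiter: YES
Category: delimiter

delimiter


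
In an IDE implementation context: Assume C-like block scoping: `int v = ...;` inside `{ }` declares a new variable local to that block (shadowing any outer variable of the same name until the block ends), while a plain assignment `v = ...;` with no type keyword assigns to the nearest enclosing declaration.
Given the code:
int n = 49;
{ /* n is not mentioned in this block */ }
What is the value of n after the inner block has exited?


Analyzing scoping rules:
Outer scope: declares n = 49
Inner block: n is neither redeclared nor assigned -> unchanged
After the block -> 49
Result: 49

49


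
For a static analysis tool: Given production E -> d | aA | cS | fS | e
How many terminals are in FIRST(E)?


Production: E -> d | aA | cS | fS | e
Examining each alternative for leading terminals:
  E -> d : first terminal = 'd'
  E -> aA : first terminal = 'a'
  E -> cS : first terminal = 'c'
  E -> fS : first terminal = 'f'
  E -> e : first terminal = 'e'
FIRST(E) = {a, c, d, e, f}
Count: 5

5


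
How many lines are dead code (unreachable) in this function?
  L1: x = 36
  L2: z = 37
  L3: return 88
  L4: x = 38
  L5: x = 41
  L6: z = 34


Analyzing control flow:
  L1: reachable (before return)
  L2: reachable (before return)
  L3: reachable (return statement)
  L4: DEAD (after return at L3)
  L5: DEAD (after return at L3)
  L6: DEAD (after return at L3)
Return at L3, total lines = 6
Dead lines: L4 through L6
Count: 3

3


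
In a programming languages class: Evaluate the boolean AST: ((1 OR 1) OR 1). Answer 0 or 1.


Step 1: Evaluate inner node
  1 OR 1 = 1
Step 2: Evaluate root node
  1 OR 1 = 1

1


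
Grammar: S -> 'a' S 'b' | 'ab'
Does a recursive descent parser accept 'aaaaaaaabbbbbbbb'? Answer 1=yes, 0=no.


Grammar accepts strings of the form a^n b^n (n >= 1)
Word: 'aaaaaaaabbbbbbbb'
Counting: 8 a's and 8 b's
Check: 8 == 8? Yes
Derivation (S -> aSb applied 7 time(s), then S -> ab): S => aSb => aaSbb => aaaSbbb => aaaaSbbbb => aaaaaSbbbbb => aaaaaaSbbbbbb => aaaaaaaSbbbbbbb => aaaaaaaabbbbbbbb
Accepted

1


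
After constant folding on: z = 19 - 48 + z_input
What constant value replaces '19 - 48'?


Identifying constant sub-expression:
  Original: z = 19 - 48 + z_input
  19 and 48 are both compile-time constants
  Evaluating: 19 - 48 = -29
  After folding: z = -29 + z_input

-29


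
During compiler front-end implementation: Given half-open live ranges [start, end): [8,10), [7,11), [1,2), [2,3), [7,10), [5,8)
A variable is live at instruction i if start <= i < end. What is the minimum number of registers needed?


Live ranges:
  Var0: [8, 10)
  Var1: [7, 11)
  Var2: [1, 2)
  Var3: [2, 3)
  Var4: [7, 10)
  Var5: [5, 8)
Sweep-line events (position, delta, active):
  pos=1 start -> active=1
  pos=2 end -> active=0
  pos=2 start -> active=1
  pos=3 end -> active=0
  pos=5 start -> active=1
  pos=7 start -> active=2
  pos=7 start -> active=3
  pos=8 end -> active=2
  pos=8 start -> active=3
  pos=10 end -> active=2
  pos=10 end -> active=1
  pos=11 end -> active=0
Maximum simultaneous active: 3
Minimum registers needed: 3

3


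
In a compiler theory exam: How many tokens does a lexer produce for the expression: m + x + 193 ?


Scanning 'm + x + 193'
Token 1: 'm' -> identifier
Token 2: '+' -> operator
Token 3: 'x' -> identifier
Token 4: '+' -> operator
Token 5: '193' -> integer_literal
Total tokens: 5

5


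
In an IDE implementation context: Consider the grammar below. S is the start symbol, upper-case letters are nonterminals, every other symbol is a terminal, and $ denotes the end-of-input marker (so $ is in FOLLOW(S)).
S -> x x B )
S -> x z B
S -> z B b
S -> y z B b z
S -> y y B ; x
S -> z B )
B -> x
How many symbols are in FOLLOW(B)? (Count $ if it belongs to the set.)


S is the start symbol and does not occur in any rule body, so FOLLOW(S) = {$}.
Examining every occurrence of B in a rule body:
  S -> x x B ) : B is followed by terminal ')' -> add ')'
  S -> x z B : B is at the right end -> add FOLLOW(S) = {$}
  S -> z B b : B is followed by terminal 'b' -> add 'b'
  S -> y z B b z : B is followed by terminal 'b' -> add 'b' (already in the set)
  S -> y y B ; x : B is followed by terminal ';' -> add ';'
  S -> z B ) : B is followed by terminal ')' -> add ')' (already in the set)
  B -> x : B does not occur in the body -> contributes nothing
FOLLOW(B) = {), ;, b, $}
Count: 4

4


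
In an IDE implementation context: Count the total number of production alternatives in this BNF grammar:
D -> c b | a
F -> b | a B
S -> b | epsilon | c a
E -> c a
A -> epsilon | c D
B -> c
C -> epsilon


Counting alternatives per rule:
  D: 2 alternative(s)
  F: 2 alternative(s)
  S: 3 alternative(s)
  E: 1 alternative(s)
  A: 2 alternative(s)
  B: 1 alternative(s)
  C: 1 alternative(s)
Sum: 2 + 2 + 3 + 1 + 2 + 1 + 1 = 12

12


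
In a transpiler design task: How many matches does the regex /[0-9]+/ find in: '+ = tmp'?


Pattern: /[0-9]+/ (int literals)
Input: '+ = tmp'
Scanning for matches:
Total matches: 0

0


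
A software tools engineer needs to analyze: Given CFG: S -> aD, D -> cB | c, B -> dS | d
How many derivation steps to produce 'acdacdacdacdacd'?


Grammar: S -> aD, D -> cB | c, B -> dS | d
Deriving 'acdacdacdacdacd':
Step 1: S -> aD => aD
Step 2: D -> cB => acB
Step 3: B -> dS => acdS
Step 4: S -> aD => acdaD
Step 5: D -> cB => acdacB
Step 6: B -> dS => acdacdS
Step 7: S -> aD => acdacdaD
Step 8: D -> cB => acdacdacB
Step 9: B -> dS => acdacdacdS
Step 10: S -> aD => acdacdacdaD
Step 11: D -> cB => acdacdacdacB
Step 12: B -> dS => acdacdacdacdS
Step 13: S -> aD => acdacdacdacdaD
Step 14: D -> cB => acdacdacdacdacB
Step 15: B -> d => acdacdacdacdacd
Total derivation steps: 15

15


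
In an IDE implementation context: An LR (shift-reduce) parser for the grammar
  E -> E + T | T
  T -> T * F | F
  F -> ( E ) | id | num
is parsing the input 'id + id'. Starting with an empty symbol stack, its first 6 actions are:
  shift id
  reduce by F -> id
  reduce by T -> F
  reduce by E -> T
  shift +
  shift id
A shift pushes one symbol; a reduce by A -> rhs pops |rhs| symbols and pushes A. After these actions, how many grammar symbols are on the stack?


Tracking the symbol stack through each action:
  Action 1: shift 'id' : push -> stack = [id] (size 1)
  Action 2: reduce by F -> id : pop 1, push F -> stack = [F] (size 1)
  Action 3: reduce by T -> F : pop 1, push T -> stack = [T] (size 1)
  Action 4: reduce by E -> T : pop 1, push E -> stack = [E] (size 1)
  Action 5: shift '+' : push -> stack = [E, +] (size 2)
  Action 6: shift 'id' : push -> stack = [E, +, id] (size 3)
Final stack size: 3

3


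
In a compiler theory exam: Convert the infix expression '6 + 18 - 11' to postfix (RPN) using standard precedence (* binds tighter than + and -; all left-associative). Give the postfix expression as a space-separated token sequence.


Applying the shunting-yard algorithm:
  Operand 6 -> output
  Push '+' onto operator stack -> op-stack: [+]
  Operand 18 -> output
  See '-' (prec 1); top '+' (prec 1) >= it -> pop '+' to output
  Push '-' onto operator stack -> op-stack: [-]
  Operand 11 -> output
  End of input: pop '-' to output
Postfix result: 6 18 + 11 -

6 18 + 11 -


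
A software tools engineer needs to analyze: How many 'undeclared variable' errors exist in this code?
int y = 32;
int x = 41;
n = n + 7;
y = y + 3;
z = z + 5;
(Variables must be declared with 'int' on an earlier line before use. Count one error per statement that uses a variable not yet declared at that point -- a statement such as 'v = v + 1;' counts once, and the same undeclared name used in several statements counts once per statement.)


Scanning code line by line:
  Line 1: declare 'y' -> declared = ['y']
  Line 2: declare 'x' -> declared = ['x', 'y']
  Line 3: use 'n' -> ERROR (undeclared)
  Line 4: use 'y' -> OK (declared)
  Line 5: use 'z' -> ERROR (undeclared)
Total undeclared variable errors: 2

2


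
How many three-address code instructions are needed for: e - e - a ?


Expression: e - e - a
Generating three-address code (respecting * over +/- precedence):
  Instruction 1: t1 = e - e
  Instruction 2: t2 = t1 - a
Total instructions: 2

2


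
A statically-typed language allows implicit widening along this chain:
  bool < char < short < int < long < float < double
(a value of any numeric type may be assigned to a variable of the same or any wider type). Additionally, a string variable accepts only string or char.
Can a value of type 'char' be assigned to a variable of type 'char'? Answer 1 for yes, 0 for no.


Target variable type: char
Source value type: char
Numeric ranks: char=1, char=1
Widening allowed iff rank(source) <= rank(target): 1 <= 1? Yes
Result: 1

1


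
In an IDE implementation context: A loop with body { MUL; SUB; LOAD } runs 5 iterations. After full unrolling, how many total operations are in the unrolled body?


Loop body operations: MUL, SUB, LOAD (3 ops per iteration)
Unrolling 5 iterations:
  Iteration 1: MUL, SUB, LOAD (3 ops)
  Iteration 2: MUL, SUB, LOAD (3 ops)
  Iteration 3: MUL, SUB, LOAD (3 ops)
  Iteration 4: MUL, SUB, LOAD (3 ops)
  Iteration 5: MUL, SUB, LOAD (3 ops)
Total: 5 iterations * 3 ops/iter = 15 operations

15


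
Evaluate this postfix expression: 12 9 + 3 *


Processing tokens left to right:
Push 12, Push 9
Pop 12 and 9, compute 12 + 9 = 21, push 21
Push 3
Pop 21 and 3, compute 21 * 3 = 63, push 63
Stack result: 63

63


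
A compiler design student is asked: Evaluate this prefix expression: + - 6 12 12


Parsing prefix expression: + - 6 12 12
Step 1: Innermost operation '- 6 12'
  6 - 12 = -6
Step 2: Outer operation '+ [-6] 12'
  -6 + 12 = 6

6


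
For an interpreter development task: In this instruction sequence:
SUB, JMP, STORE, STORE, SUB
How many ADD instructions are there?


Scanning instruction sequence for ADD:
  Position 1: SUB
  Position 2: JMP
  Position 3: STORE
  Position 4: STORE
  Position 5: SUB
Matches at positions: []
Total ADD count: 0

0


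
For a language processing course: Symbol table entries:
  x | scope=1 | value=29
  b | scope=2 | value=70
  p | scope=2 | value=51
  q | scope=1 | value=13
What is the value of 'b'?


Searching symbol table for 'b':
  x | scope=1 | value=29
  b | scope=2 | value=70 <- MATCH
  p | scope=2 | value=51
  q | scope=1 | value=13
Found 'b' at scope 2 with value 70

70


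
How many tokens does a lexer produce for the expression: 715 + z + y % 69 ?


Scanning '715 + z + y % 69'
Token 1: '715' -> integer_literal
Token 2: '+' -> operator
Token 3: 'z' -> identifier
Token 4: '+' -> operator
Token 5: 'y' -> identifier
Token 6: '%' -> operator
Token 7: '69' -> integer_literal
Total tokens: 7

7


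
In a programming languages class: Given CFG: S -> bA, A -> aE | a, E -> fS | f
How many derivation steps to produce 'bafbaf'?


Grammar: S -> bA, A -> aE | a, E -> fS | f
Deriving 'bafbaf':
Step 1: S -> bA => bA
Step 2: A -> aE => baE
Step 3: E -> fS => bafS
Step 4: S -> bA => bafbA
Step 5: A -> aE => bafbaE
Step 6: E -> f => bafbaf
Total derivation steps: 6

6


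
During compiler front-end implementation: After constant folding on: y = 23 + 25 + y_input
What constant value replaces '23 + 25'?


Identifying constant sub-expression:
  Original: y = 23 + 25 + y_input
  23 and 25 are both compile-time constants
  Evaluating: 23 + 25 = 48
  After folding: y = 48 + y_input

48


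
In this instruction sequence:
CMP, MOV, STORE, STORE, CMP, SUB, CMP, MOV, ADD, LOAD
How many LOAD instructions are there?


Scanning instruction sequence for LOAD:
  Position 1: CMP
  Position 2: MOV
  Position 3: STORE
  Position 4: STORE
  Position 5: CMP
  Position 6: SUB
  Position 7: CMP
  Position 8: MOV
  Position 9: ADD
  Position 10: LOAD <- MATCH
Matches at positions: [10]
Total LOAD count: 1

1


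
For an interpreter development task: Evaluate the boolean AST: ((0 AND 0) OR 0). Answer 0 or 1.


Step 1: Evaluate inner node
  0 AND 0 = 0
Step 2: Evaluate root node
  0 OR 0 = 0

0


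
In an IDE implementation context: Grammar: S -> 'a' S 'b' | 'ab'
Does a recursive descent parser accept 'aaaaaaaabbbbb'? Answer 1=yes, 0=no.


Grammar accepts strings of the form a^n b^n (n >= 1)
Word: 'aaaaaaaabbbbb'
Counting: 8 a's and 5 b's
Check: 8 == 5? No
Mismatch: a-count != b-count
Rejected

0


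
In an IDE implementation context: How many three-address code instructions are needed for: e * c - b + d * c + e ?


Expression: e * c - b + d * c + e
Generating three-address code (respecting * over +/- precedence):
  Instruction 1: t1 = e * c
  Instruction 2: t2 = d * c
  Instruction 3: t3 = t1 - b
  Instruction 4: t4 = t3 + t2
  Instruction 5: t5 = t4 + e
Total instructions: 5

5


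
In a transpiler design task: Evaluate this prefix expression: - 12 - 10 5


Parsing prefix expression: - 12 - 10 5
Step 1: Innermost operation '- 10 5'
  10 - 5 = 5
Step 2: Outer operation '- 12 [5]'
  12 - 5 = 7

7


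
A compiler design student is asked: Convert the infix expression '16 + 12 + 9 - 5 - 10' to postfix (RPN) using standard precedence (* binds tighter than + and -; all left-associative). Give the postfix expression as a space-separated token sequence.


Applying the shunting-yard algorithm:
  Operand 16 -> output
  Push '+' onto operator stack -> op-stack: [+]
  Operand 12 -> output
  See '+' (prec 1); top '+' (prec 1) >= it -> pop '+' to output
  Push '+' onto operator stack -> op-stack: [+]
  Operand 9 -> output
  See '-' (prec 1); top '+' (prec 1) >= it -> pop '+' to output
  Push '-' onto operator stack -> op-stack: [-]
  Operand 5 -> output
  See '-' (prec 1); top '-' (prec 1) >= it -> pop '-' to output
  Push '-' onto operator stack -> op-stack: [-]
  Operand 10 -> output
  End of input: pop '-' to output
Postfix result: 16 12 + 9 + 5 - 10 -

16 12 + 9 + 5 - 10 -
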